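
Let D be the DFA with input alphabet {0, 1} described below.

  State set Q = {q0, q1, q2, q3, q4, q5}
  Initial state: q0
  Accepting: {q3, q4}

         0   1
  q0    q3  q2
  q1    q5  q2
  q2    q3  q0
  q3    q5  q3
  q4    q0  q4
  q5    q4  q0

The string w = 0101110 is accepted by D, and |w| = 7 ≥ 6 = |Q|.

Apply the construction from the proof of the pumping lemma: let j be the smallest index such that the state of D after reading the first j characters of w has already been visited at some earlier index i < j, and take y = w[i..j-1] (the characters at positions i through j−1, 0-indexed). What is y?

1

State sequence: q0 -0-> q3 -1-> q3 -0-> q5 -1-> q0 -1-> q2 -1-> q0 -0-> q3
First repeat at step 2: q3 was already visited.

So i = 1, j = 2, giving x = w[0:1] = 0, y = w[1:2] = 1, z = w[2:7] = 01110.
Check: |xy| = 2 ≤ 6 and |y| = 1 ≥ 1. Reading y takes D from q3 back to q3, so every xyⁱz is accepted.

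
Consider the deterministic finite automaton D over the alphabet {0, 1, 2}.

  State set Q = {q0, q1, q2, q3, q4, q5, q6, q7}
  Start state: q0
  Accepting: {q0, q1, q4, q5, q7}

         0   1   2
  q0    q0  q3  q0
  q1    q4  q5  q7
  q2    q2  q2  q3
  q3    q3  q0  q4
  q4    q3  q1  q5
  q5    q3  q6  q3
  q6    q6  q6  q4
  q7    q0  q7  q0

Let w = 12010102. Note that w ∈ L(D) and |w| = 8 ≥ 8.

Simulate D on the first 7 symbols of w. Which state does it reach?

q3

Run of D on the first 7 characters of w = 1 2 0 1 0 1 0:
  step 0: q0  (start)
  step 1: q3  (read 1: q0→q3)
  step 2: q4  (read 2: q3→q4)
  step 3: q3  (read 0: q4→q3)
  step 4: q0  (read 1: q3→q0)
  step 5: q0  (read 0: q0→q0)
  step 6: q3  (read 1: q0→q3)
  step 7: q3  (read 0: q3→q3)

After reading 7 characters, D is in state q3.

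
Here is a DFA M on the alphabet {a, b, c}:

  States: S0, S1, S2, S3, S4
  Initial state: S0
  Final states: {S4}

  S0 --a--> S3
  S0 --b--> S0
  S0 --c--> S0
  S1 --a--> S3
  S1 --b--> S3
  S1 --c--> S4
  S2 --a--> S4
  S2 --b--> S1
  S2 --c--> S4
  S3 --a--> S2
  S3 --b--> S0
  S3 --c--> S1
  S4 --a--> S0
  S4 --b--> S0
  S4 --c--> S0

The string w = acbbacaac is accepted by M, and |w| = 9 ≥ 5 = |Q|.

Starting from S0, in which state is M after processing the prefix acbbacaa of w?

S2

State sequence: S0 -a-> S3 -c-> S1 -b-> S3 -b-> S0 -a-> S3 -c-> S1 -a-> S3 -a-> S2

After reading 8 characters, M is in state S2.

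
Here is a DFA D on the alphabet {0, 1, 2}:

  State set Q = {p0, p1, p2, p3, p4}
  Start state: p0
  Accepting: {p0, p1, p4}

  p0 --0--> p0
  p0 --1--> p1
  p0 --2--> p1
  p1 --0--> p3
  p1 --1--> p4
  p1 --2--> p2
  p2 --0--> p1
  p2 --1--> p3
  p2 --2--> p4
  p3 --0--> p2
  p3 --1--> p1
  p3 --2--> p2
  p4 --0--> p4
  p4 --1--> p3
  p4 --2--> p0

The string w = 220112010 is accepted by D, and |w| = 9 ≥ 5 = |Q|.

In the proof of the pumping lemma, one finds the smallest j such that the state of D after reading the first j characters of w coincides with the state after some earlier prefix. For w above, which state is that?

p1

Run of D on w = 2 2 0 1 1 2 0 1 0:
  step 0: p0  (start)
  step 1: p1  (read 2: p0→p1)
  step 2: p2  (read 2: p1→p2)
  step 3: p1  (read 0: p2→p1)   ← first repeat (p1 seen earlier)
  step 4: p4  (read 1: p1→p4)
  step 5: p3  (read 1: p4→p3)
  step 6: p2  (read 2: p3→p2)
  step 7: p1  (read 0: p2→p1)
  step 8: p4  (read 1: p1→p4)
  step 9: p4  (read 0: p4→p4)

The earliest repeat is at step j = 3: D is in p1, which it already visited at step i = 1.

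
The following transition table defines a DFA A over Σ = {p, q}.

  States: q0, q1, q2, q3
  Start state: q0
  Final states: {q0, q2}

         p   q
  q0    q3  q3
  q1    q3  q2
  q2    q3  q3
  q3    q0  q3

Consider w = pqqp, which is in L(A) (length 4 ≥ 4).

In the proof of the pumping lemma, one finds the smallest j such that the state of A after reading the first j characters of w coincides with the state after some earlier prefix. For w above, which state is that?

q3

Run of A on w = p q q p:
  step 0: q0  (start)
  step 1: q3  (read p: q0→q3)
  step 2: q3  (read q: q3→q3)   ← first repeat (q3 seen earlier)
  step 3: q3  (read q: q3→q3)
  step 4: q0  (read p: q3→q0)

The earliest repeat is at step j = 2: A is in q3, which it already visited at step i = 1.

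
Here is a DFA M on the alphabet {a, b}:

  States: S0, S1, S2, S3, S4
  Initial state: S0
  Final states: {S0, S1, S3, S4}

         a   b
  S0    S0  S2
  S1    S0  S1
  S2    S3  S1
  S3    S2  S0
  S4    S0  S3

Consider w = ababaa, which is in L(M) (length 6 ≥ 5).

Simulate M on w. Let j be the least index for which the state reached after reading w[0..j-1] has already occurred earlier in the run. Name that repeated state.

Run of M on w = a b a b a a:
  step 0: S0  (start)
  step 1: S0  (read a: S0→S0)   ← first repeat (S0 seen earlier)
  step 2: S2  (read b: S0→S2)
  step 3: S3  (read a: S2→S3)
  step 4: S0  (read b: S3→S0)
  step 5: S0  (read a: S0→S0)
  step 6: S0  (read a: S0→S0)

The earliest repeat is at step j = 1: M is in S0, which it already visited at step i = 0.

S0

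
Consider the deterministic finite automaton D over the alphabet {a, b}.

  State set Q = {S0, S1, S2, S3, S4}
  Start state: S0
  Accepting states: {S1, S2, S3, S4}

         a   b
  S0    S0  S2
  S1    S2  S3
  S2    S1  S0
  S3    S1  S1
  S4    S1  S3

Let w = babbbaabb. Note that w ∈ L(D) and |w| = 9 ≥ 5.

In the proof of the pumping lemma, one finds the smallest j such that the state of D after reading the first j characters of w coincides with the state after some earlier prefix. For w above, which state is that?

S1

State sequence: S0 -b-> S2 -a-> S1 -b-> S3 -b-> S1 -b-> S3 -a-> S1 -a-> S2 -b-> S0 -b-> S2
First repeat at step 4: S1 was already visited.

The earliest repeat is at step j = 4: D is in S1, which it already visited at step i = 2.
Since D has 5 states, any run of length ≥ 5 visits 5+1 states, so by pigeonhole some state repeats within the first 5 steps — that repeat gives the pumpable loop.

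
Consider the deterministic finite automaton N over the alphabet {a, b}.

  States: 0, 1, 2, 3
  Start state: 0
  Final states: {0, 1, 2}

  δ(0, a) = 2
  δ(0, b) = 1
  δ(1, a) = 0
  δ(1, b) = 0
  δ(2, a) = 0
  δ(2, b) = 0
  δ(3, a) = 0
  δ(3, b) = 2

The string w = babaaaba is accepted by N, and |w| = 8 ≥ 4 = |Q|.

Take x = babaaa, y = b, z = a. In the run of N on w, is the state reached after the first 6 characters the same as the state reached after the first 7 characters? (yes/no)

State sequence: 0 -b-> 1 -a-> 0 -b-> 1 -a-> 0 -a-> 2 -a-> 0 -b-> 1

After x (step 6): 0. After xy (step 7): 1.
They differ (0 ≠ 1), so y is not a cycle from the state after x; this split is not the one the pumping-lemma construction produces, and pumping y need not keep the string in L(N).

no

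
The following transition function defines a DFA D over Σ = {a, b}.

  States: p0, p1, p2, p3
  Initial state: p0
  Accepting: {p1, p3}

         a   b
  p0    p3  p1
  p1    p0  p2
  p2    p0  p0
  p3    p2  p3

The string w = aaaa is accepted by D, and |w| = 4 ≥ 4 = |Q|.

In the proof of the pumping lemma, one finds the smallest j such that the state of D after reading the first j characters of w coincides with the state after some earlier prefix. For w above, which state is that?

Run of D on w = a a a a:
  step 0: p0  (start)
  step 1: p3  (read a: p0→p3)
  step 2: p2  (read a: p3→p2)
  step 3: p0  (read a: p2→p0)   ← first repeat (p0 seen earlier)
  step 4: p3  (read a: p0→p3)

The earliest repeat is at step j = 3: D is in p0, which it already visited at step i = 0.
Pumping length from the standard proof: p = 4 (the number of states). The repeated state found above gives |xy| = j ≤ 4 and |y| = j − i ≥ 1.

p0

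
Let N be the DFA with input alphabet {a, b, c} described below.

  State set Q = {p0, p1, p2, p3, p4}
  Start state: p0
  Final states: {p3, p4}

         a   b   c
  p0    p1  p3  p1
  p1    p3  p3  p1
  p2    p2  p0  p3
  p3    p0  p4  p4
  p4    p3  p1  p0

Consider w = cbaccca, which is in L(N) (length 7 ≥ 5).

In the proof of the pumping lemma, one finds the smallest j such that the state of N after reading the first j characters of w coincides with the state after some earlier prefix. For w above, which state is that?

p0

Run of N on w = c b a c c c a:
  step 0: p0  (start)
  step 1: p1  (read c: p0→p1)
  step 2: p3  (read b: p1→p3)
  step 3: p0  (read a: p3→p0)   ← first repeat (p0 seen earlier)
  step 4: p1  (read c: p0→p1)
  step 5: p1  (read c: p1→p1)
  step 6: p1  (read c: p1→p1)
  step 7: p3  (read a: p1→p3)

The earliest repeat is at step j = 3: N is in p0, which it already visited at step i = 0.
Since N has 5 states, any run of length ≥ 5 visits 5+1 states, so by pigeonhole some state repeats within the first 5 steps — that repeat gives the pumpable loop.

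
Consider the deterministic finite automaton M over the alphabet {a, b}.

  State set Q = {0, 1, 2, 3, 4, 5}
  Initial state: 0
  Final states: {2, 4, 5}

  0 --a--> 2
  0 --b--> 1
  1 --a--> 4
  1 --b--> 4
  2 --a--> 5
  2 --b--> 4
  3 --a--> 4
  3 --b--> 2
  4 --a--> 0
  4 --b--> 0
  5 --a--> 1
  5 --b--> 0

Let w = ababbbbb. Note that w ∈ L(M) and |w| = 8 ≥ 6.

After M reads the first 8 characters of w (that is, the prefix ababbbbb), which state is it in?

4

State sequence: 0 -a-> 2 -b-> 4 -a-> 0 -b-> 1 -b-> 4 -b-> 0 -b-> 1 -b-> 4

After reading 8 characters, M is in state 4.
(This kind of state-tracing is the core of the pumping-lemma construction: with 6 states, pigeonhole forces a repeat within the first 6 steps.)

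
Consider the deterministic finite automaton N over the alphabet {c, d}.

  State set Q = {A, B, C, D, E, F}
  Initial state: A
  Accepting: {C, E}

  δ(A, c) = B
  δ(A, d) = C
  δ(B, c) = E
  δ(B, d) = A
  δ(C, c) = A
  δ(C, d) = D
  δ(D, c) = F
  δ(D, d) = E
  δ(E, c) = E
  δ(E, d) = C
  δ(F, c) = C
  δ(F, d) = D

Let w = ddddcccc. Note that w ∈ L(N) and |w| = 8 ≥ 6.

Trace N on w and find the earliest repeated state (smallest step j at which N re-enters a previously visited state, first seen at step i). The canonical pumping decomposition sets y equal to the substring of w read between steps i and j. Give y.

Run of N on w = d d d d c c c c:
  step 0: A  (start)
  step 1: C  (read d: A→C)
  step 2: D  (read d: C→D)
  step 3: E  (read d: D→E)
  step 4: C  (read d: E→C)   ← first repeat (C seen earlier)
  step 5: A  (read c: C→A)
  step 6: B  (read c: A→B)
  step 7: E  (read c: B→E)
  step 8: E  (read c: E→E)

So i = 1, j = 4, giving x = w[0:1] = d, y = w[1:4] = ddd, z = w[4:8] = cccc.
Check: |xy| = 4 ≤ 6 and |y| = 3 ≥ 1. Reading y takes N from C back to C, so every xyⁱz is accepted.

ddd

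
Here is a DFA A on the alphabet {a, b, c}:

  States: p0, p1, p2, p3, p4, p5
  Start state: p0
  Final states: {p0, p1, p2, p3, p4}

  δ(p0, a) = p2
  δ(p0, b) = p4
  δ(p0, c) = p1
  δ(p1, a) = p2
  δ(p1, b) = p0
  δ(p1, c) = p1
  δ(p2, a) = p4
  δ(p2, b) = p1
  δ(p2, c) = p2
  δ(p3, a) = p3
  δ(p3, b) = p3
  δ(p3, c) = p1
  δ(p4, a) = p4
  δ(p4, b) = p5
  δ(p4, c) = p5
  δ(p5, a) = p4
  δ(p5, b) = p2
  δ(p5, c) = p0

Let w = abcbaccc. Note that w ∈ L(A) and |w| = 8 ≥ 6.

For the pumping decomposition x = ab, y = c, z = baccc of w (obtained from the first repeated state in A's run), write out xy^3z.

abcccbaccc

xy^3z = ab·c·c·c·baccc = abcccbaccc.
Reading y = c takes A from p1 back to p1, so after x·y·y·y the machine is still in p1, and z then leads to the accepting state p2. Hence abcccbaccc ∈ L(A).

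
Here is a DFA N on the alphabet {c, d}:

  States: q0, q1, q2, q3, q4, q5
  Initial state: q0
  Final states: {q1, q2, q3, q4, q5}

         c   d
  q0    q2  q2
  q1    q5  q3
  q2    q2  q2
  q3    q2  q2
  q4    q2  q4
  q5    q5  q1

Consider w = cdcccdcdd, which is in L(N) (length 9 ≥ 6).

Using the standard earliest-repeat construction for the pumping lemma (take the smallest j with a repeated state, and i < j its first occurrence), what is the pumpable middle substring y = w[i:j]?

Run of N on w = c d c c c d c d d:
  step 0: q0  (start)
  step 1: q2  (read c: q0→q2)
  step 2: q2  (read d: q2→q2)   ← first repeat (q2 seen earlier)
  step 3: q2  (read c: q2→q2)
  step 4: q2  (read c: q2→q2)
  step 5: q2  (read c: q2→q2)
  step 6: q2  (read d: q2→q2)
  step 7: q2  (read c: q2→q2)
  step 8: q2  (read d: q2→q2)
  step 9: q2  (read d: q2→q2)

So i = 1, j = 2, giving x = w[0:1] = c, y = w[1:2] = d, z = w[2:9] = cccdcdd.
Check: |xy| = 2 ≤ 6 and |y| = 1 ≥ 1. Reading y takes N from q2 back to q2, so every xyⁱz is accepted.
The DFA has 6 states, so the proof of the pumping lemma guarantees a repeated state among the first 6+1 visited; the segment between the two visits is the pumpable y.

d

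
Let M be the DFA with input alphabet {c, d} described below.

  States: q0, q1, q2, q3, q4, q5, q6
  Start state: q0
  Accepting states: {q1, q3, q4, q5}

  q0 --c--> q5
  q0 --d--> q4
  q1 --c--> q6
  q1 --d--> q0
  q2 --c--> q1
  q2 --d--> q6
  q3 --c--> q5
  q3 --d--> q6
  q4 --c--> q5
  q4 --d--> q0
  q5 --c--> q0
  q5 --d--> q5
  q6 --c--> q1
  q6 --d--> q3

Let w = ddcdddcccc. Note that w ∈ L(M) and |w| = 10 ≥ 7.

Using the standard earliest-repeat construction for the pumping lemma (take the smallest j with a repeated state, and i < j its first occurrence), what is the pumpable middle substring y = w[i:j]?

dd

Run of M on w = d d c d d d c c c c:
  step 0: q0  (start)
  step 1: q4  (read d: q0→q4)
  step 2: q0  (read d: q4→q0)   ← first repeat (q0 seen earlier)
  step 3: q5  (read c: q0→q5)
  step 4: q5  (read d: q5→q5)
  step 5: q5  (read d: q5→q5)
  step 6: q5  (read d: q5→q5)
  step 7: q0  (read c: q5→q0)
  step 8: q5  (read c: q0→q5)
  step 9: q0  (read c: q5→q0)
  step 10: q5  (read c: q0→q5)

So i = 0, j = 2, giving x = w[0:0] = ε, y = w[0:2] = dd, z = w[2:10] = cdddcccc.
Check: |xy| = 2 ≤ 7 and |y| = 2 ≥ 1. Reading y takes M from q0 back to q0, so every xyⁱz is accepted.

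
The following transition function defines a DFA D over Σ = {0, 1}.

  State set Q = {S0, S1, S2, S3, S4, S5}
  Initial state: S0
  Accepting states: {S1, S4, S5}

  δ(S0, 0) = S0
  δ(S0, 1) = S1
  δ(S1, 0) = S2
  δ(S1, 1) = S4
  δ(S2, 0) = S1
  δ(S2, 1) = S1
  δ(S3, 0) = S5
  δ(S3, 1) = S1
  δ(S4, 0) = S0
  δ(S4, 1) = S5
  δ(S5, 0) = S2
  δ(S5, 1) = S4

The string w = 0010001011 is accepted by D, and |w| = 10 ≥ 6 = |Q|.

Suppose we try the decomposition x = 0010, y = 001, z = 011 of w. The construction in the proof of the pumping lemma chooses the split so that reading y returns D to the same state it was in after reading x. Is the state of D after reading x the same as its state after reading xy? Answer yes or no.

State sequence: S0 -0-> S0 -0-> S0 -1-> S1 -0-> S2 -0-> S1 -0-> S2 -1-> S1

After x (step 4): S2. After xy (step 7): S1.
They differ (S2 ≠ S1), so y is not a cycle from the state after x; this split is not the one the pumping-lemma construction produces, and pumping y need not keep the string in L(D).

no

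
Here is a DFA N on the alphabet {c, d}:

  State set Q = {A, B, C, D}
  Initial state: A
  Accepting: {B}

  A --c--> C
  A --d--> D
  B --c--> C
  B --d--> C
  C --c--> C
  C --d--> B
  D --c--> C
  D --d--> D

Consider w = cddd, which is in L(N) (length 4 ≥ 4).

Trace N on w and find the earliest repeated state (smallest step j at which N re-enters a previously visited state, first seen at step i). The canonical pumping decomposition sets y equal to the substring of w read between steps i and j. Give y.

State sequence: A -c-> C -d-> B -d-> C -d-> B
First repeat at step 3: C was already visited.

So i = 1, j = 3, giving x = w[0:1] = c, y = w[1:3] = dd, z = w[3:4] = d.
Check: |xy| = 3 ≤ 4 and |y| = 2 ≥ 1. Reading y takes N from C back to C, so every xyⁱz is accepted.
Pumping length from the standard proof: p = 4 (the number of states). The repeated state found above gives |xy| = j ≤ 4 and |y| = j − i ≥ 1.

dd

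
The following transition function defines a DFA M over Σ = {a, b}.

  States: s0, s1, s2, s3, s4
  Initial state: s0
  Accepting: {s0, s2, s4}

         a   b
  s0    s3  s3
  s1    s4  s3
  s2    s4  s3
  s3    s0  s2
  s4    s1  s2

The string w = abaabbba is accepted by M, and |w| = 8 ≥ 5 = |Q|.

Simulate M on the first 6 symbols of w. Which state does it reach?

s2

Run of M on the first 6 characters of w = a b a a b b:
  step 0: s0  (start)
  step 1: s3  (read a: s0→s3)
  step 2: s2  (read b: s3→s2)
  step 3: s4  (read a: s2→s4)
  step 4: s1  (read a: s4→s1)
  step 5: s3  (read b: s1→s3)
  step 6: s2  (read b: s3→s2)

After reading 6 characters, M is in state s2.
(This kind of state-tracing is the core of the pumping-lemma construction: with 5 states, pigeonhole forces a repeat within the first 5 steps.)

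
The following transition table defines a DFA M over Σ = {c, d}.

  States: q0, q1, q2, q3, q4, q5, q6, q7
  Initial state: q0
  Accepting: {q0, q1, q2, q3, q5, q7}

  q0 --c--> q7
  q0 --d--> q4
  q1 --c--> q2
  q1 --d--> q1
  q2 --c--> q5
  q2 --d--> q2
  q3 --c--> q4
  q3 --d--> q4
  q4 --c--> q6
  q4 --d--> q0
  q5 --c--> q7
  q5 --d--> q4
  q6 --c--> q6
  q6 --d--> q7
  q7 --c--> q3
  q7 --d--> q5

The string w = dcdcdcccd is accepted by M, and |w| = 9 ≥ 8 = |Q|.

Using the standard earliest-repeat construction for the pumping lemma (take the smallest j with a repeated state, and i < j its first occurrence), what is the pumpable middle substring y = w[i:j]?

Run of M on w = d c d c d c c c d:
  step 0: q0  (start)
  step 1: q4  (read d: q0→q4)
  step 2: q6  (read c: q4→q6)
  step 3: q7  (read d: q6→q7)
  step 4: q3  (read c: q7→q3)
  step 5: q4  (read d: q3→q4)   ← first repeat (q4 seen earlier)
  step 6: q6  (read c: q4→q6)
  step 7: q6  (read c: q6→q6)
  step 8: q6  (read c: q6→q6)
  step 9: q7  (read d: q6→q7)

So i = 1, j = 5, giving x = w[0:1] = d, y = w[1:5] = cdcd, z = w[5:9] = cccd.
Check: |xy| = 5 ≤ 8 and |y| = 4 ≥ 1. Reading y takes M from q4 back to q4, so every xyⁱz is accepted.
With |Q| = 8, pigeonhole forces a state repeat no later than step 8; the substring read between the first and second visits to that state can be pumped.

cdcd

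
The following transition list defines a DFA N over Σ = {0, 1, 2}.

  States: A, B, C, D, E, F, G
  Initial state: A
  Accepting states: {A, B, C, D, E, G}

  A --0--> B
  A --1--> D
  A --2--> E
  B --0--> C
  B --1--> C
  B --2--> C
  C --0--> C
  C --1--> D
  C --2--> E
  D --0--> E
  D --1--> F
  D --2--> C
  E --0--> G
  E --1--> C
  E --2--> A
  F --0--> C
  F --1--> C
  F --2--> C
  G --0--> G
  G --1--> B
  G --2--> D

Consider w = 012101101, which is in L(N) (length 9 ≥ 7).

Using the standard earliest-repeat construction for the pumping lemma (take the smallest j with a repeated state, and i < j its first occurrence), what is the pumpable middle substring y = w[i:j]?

21

State sequence: A -0-> B -1-> C -2-> E -1-> C -0-> C -1-> D -1-> F -0-> C -1-> D
First repeat at step 4: C was already visited.

So i = 2, j = 4, giving x = w[0:2] = 01, y = w[2:4] = 21, z = w[4:9] = 01101.
Check: |xy| = 4 ≤ 7 and |y| = 2 ≥ 1. Reading y takes N from C back to C, so every xyⁱz is accepted.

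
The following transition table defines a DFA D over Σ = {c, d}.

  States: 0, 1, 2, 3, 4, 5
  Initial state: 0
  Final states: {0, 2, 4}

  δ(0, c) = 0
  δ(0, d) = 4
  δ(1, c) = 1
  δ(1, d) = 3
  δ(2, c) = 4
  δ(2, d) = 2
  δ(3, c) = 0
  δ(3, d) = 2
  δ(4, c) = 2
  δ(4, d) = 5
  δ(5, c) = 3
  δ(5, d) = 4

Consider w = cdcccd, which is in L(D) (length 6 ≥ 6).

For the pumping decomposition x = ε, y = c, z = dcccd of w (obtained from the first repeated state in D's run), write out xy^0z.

dcccd

xy⁰z = xz = ε·dcccd = dcccd.
Reading y = c takes D from 0 back to 0, so after x the machine is still in 0, and z then leads to the accepting state 2. Hence dcccd ∈ L(D).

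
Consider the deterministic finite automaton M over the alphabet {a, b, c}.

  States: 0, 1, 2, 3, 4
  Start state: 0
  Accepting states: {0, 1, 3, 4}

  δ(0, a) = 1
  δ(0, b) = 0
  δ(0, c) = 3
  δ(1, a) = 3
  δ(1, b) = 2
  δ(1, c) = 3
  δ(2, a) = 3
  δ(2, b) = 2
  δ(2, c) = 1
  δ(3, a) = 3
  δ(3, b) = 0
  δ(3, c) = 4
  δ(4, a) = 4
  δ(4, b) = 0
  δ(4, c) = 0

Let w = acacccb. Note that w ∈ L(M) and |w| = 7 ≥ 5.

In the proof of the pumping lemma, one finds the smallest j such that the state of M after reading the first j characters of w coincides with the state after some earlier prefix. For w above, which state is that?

Run of M on w = a c a c c c b:
  step 0: 0  (start)
  step 1: 1  (read a: 0→1)
  step 2: 3  (read c: 1→3)
  step 3: 3  (read a: 3→3)   ← first repeat (3 seen earlier)
  step 4: 4  (read c: 3→4)
  step 5: 0  (read c: 4→0)
  step 6: 3  (read c: 0→3)
  step 7: 0  (read b: 3→0)

The earliest repeat is at step j = 3: M is in 3, which it already visited at step i = 2.

3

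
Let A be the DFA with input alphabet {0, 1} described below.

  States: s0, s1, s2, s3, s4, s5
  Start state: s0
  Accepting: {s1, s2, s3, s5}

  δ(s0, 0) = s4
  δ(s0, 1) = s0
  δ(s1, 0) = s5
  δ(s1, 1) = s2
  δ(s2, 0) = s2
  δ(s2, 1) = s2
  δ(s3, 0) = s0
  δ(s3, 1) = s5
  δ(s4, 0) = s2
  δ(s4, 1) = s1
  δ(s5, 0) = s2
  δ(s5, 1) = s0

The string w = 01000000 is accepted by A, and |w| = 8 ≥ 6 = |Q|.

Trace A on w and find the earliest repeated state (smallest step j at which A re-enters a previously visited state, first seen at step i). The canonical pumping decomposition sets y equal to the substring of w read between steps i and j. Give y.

0

Run of A on w = 0 1 0 0 0 0 0 0:
  step 0: s0  (start)
  step 1: s4  (read 0: s0→s4)
  step 2: s1  (read 1: s4→s1)
  step 3: s5  (read 0: s1→s5)
  step 4: s2  (read 0: s5→s2)
  step 5: s2  (read 0: s2→s2)   ← first repeat (s2 seen earlier)
  step 6: s2  (read 0: s2→s2)
  step 7: s2  (read 0: s2→s2)
  step 8: s2  (read 0: s2→s2)

So i = 4, j = 5, giving x = w[0:4] = 0100, y = w[4:5] = 0, z = w[5:8] = 000.
Check: |xy| = 5 ≤ 6 and |y| = 1 ≥ 1. Reading y takes A from s2 back to s2, so every xyⁱz is accepted.
Pumping length from the standard proof: p = 6 (the number of states). The repeated state found above gives |xy| = j ≤ 6 and |y| = j − i ≥ 1.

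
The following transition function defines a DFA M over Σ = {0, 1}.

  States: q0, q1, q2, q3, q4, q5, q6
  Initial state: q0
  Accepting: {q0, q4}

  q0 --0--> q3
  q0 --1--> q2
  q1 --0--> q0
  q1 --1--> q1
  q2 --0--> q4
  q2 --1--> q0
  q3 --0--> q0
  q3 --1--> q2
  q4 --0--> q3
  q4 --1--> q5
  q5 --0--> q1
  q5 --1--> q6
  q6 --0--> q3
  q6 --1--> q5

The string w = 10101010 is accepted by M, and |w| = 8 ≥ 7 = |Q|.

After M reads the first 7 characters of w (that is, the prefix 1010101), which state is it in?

q2

Run of M on the first 7 characters of w = 1 0 1 0 1 0 1:
  step 0: q0  (start)
  step 1: q2  (read 1: q0→q2)
  step 2: q4  (read 0: q2→q4)
  step 3: q5  (read 1: q4→q5)
  step 4: q1  (read 0: q5→q1)
  step 5: q1  (read 1: q1→q1)
  step 6: q0  (read 0: q1→q0)
  step 7: q2  (read 1: q0→q2)

After reading 7 characters, M is in state q2.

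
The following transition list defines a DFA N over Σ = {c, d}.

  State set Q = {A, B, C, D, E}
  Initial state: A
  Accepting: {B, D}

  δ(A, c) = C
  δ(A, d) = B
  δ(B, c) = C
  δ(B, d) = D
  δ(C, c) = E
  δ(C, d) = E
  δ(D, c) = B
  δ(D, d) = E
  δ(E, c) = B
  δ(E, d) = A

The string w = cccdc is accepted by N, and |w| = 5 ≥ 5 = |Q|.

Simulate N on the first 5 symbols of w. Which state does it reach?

B

State sequence: A -c-> C -c-> E -c-> B -d-> D -c-> B

After reading 5 characters, N is in state B.
(This kind of state-tracing is the core of the pumping-lemma construction: with 5 states, pigeonhole forces a repeat within the first 5 steps.)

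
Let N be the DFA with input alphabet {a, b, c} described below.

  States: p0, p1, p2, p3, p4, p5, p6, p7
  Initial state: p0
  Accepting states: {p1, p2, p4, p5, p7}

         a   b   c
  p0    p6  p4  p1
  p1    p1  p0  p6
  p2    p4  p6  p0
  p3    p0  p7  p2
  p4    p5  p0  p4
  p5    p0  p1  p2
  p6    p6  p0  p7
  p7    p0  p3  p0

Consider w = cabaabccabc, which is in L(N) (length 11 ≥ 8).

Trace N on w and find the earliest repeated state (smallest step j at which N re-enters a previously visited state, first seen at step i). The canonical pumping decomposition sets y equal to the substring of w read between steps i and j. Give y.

a

State sequence: p0 -c-> p1 -a-> p1 -b-> p0 -a-> p6 -a-> p6 -b-> p0 -c-> p1 -c-> p6 -a-> p6 -b-> p0 -c-> p1
First repeat at step 2: p1 was already visited.

So i = 1, j = 2, giving x = w[0:1] = c, y = w[1:2] = a, z = w[2:11] = baabccabc.
Check: |xy| = 2 ≤ 8 and |y| = 1 ≥ 1. Reading y takes N from p1 back to p1, so every xyⁱz is accepted.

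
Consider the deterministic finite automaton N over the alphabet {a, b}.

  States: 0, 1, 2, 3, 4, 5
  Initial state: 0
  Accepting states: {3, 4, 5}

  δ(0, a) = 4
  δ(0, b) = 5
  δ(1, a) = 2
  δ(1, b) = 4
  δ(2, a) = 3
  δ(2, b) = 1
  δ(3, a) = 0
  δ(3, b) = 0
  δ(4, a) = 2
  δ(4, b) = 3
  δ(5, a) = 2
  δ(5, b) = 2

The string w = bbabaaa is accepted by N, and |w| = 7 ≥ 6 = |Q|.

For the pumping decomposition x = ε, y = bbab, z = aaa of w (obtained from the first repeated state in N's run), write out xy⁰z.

xy⁰z = xz = ε·aaa = aaa.
Reading y = bbab takes N from 0 back to 0, so after x the machine is still in 0, and z then leads to the accepting state 3. Hence aaa ∈ L(N).

aaa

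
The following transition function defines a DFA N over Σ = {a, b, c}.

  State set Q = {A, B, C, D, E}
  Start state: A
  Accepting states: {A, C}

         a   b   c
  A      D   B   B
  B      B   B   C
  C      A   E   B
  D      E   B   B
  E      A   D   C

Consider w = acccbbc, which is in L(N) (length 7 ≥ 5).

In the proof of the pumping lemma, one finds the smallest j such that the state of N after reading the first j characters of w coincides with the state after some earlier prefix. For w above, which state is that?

State sequence: A -a-> D -c-> B -c-> C -c-> B -b-> B -b-> B -c-> C
First repeat at step 4: B was already visited.

The earliest repeat is at step j = 4: N is in B, which it already visited at step i = 2.
Pumping length from the standard proof: p = 5 (the number of states). The repeated state found above gives |xy| = j ≤ 5 and |y| = j − i ≥ 1.

B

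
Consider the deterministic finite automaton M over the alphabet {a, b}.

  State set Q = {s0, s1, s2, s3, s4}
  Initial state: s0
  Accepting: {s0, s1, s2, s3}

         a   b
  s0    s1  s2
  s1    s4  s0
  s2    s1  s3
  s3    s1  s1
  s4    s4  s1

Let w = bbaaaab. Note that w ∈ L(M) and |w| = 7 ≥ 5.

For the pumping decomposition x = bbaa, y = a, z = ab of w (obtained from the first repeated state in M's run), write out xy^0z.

xy⁰z = xz = bbaa·ab = bbaaab.
Reading y = a takes M from s4 back to s4, so after x the machine is still in s4, and z then leads to the accepting state s1. Hence bbaaab ∈ L(M).

bbaaab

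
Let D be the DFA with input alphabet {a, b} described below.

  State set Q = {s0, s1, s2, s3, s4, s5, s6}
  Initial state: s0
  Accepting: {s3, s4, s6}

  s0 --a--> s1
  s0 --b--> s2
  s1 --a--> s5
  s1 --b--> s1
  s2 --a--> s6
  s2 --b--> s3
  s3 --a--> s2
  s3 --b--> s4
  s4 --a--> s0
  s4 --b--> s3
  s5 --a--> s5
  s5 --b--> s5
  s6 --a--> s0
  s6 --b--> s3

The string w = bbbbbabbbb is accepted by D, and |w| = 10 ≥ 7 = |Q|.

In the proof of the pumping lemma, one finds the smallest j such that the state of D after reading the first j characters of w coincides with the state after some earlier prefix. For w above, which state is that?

State sequence: s0 -b-> s2 -b-> s3 -b-> s4 -b-> s3 -b-> s4 -a-> s0 -b-> s2 -b-> s3 -b-> s4 -b-> s3
First repeat at step 4: s3 was already visited.

The earliest repeat is at step j = 4: D is in s3, which it already visited at step i = 2.

s3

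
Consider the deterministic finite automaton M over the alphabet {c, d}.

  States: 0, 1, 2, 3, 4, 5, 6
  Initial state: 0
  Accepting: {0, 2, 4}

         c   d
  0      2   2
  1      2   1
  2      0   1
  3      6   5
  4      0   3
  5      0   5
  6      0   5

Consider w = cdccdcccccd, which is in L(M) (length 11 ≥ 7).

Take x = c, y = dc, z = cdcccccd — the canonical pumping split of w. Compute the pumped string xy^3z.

cdcdcdccdcccccd

xy^3z = c·dc·dc·dc·cdcccccd = cdcdcdccdcccccd.
Reading y = dc takes M from 2 back to 2, so after x·y·y·y the machine is still in 2, and z then leads to the accepting state 2. Hence cdcdcdccdcccccd ∈ L(M).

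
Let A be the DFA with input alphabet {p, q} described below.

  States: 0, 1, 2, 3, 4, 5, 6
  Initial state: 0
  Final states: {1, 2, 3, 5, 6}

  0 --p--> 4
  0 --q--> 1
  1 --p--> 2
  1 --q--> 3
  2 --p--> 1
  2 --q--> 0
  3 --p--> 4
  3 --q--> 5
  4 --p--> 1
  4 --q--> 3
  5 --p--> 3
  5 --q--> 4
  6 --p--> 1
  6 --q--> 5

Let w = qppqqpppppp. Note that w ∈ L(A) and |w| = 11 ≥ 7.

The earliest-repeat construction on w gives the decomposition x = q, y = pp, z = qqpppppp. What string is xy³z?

xy^3z = q·pp·pp·pp·qqpppppp = qppppppqqpppppp.
Reading y = pp takes A from 1 back to 1, so after x·y·y·y the machine is still in 1, and z then leads to the accepting state 2. Hence qppppppqqpppppp ∈ L(A).

qppppppqqpppppp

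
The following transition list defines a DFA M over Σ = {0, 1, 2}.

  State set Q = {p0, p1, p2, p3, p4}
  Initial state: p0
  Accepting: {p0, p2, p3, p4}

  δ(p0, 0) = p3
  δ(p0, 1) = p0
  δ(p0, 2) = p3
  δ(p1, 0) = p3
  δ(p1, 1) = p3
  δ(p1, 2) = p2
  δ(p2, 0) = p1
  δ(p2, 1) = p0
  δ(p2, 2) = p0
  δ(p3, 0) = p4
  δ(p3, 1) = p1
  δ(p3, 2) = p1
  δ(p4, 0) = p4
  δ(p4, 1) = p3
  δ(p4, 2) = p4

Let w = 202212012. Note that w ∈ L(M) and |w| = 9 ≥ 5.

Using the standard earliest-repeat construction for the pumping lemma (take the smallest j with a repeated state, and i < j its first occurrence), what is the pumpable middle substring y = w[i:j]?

2

Run of M on w = 2 0 2 2 1 2 0 1 2:
  step 0: p0  (start)
  step 1: p3  (read 2: p0→p3)
  step 2: p4  (read 0: p3→p4)
  step 3: p4  (read 2: p4→p4)   ← first repeat (p4 seen earlier)
  step 4: p4  (read 2: p4→p4)
  step 5: p3  (read 1: p4→p3)
  step 6: p1  (read 2: p3→p1)
  step 7: p3  (read 0: p1→p3)
  step 8: p1  (read 1: p3→p1)
  step 9: p2  (read 2: p1→p2)

So i = 2, j = 3, giving x = w[0:2] = 20, y = w[2:3] = 2, z = w[3:9] = 212012.
Check: |xy| = 3 ≤ 5 and |y| = 1 ≥ 1. Reading y takes M from p4 back to p4, so every xyⁱz is accepted.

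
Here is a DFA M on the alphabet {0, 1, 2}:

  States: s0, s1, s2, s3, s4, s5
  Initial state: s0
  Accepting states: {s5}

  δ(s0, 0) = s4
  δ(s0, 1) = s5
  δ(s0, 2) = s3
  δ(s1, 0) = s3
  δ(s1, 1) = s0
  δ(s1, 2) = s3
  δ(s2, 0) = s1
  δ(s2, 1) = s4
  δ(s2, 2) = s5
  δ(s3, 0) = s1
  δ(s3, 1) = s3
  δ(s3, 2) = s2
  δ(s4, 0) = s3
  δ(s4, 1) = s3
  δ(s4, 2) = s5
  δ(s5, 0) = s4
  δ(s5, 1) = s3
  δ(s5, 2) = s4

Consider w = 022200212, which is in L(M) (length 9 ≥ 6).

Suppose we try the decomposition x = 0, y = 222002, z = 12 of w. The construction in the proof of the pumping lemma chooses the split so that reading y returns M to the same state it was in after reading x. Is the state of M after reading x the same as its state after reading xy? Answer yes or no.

no

Run of M on the first 7 characters of w = 0 2 2 2 0 0 2:
  step 0: s0  (start)
  step 1: s4  (read 0: s0→s4)
  step 2: s5  (read 2: s4→s5)
  step 3: s4  (read 2: s5→s4)
  step 4: s5  (read 2: s4→s5)
  step 5: s4  (read 0: s5→s4)
  step 6: s3  (read 0: s4→s3)
  step 7: s2  (read 2: s3→s2)

After x (step 1): s4. After xy (step 7): s2.
They differ (s4 ≠ s2), so y is not a cycle from the state after x; this split is not the one the pumping-lemma construction produces, and pumping y need not keep the string in L(M).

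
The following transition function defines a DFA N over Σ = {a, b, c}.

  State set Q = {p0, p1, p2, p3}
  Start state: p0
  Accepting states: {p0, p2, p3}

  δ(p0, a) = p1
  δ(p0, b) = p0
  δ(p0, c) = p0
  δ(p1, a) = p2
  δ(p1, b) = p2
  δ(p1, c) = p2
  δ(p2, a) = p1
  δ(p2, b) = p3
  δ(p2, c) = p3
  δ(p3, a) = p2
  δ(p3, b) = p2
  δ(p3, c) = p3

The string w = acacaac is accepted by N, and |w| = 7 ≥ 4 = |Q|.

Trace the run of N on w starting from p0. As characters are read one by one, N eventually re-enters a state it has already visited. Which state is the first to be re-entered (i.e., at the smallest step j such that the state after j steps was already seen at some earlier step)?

State sequence: p0 -a-> p1 -c-> p2 -a-> p1 -c-> p2 -a-> p1 -a-> p2 -c-> p3
First repeat at step 3: p1 was already visited.

The earliest repeat is at step j = 3: N is in p1, which it already visited at step i = 1.
Since N has 4 states, any run of length ≥ 4 visits 4+1 states, so by pigeonhole some state repeats within the first 4 steps — that repeat gives the pumpable loop.

p1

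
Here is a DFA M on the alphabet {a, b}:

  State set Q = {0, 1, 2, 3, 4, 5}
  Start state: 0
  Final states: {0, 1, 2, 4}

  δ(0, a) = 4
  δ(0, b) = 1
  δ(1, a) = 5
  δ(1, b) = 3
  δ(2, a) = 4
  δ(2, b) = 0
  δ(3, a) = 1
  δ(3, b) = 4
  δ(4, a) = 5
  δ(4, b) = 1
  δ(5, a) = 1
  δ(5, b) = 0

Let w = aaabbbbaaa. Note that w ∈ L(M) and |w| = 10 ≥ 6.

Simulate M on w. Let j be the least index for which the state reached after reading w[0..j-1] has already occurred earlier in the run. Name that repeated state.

Run of M on w = a a a b b b b a a a:
  step 0: 0  (start)
  step 1: 4  (read a: 0→4)
  step 2: 5  (read a: 4→5)
  step 3: 1  (read a: 5→1)
  step 4: 3  (read b: 1→3)
  step 5: 4  (read b: 3→4)   ← first repeat (4 seen earlier)
  step 6: 1  (read b: 4→1)
  step 7: 3  (read b: 1→3)
  step 8: 1  (read a: 3→1)
  step 9: 5  (read a: 1→5)
  step 10: 1  (read a: 5→1)

The earliest repeat is at step j = 5: M is in 4, which it already visited at step i = 1.
Since M has 6 states, any run of length ≥ 6 visits 6+1 states, so by pigeonhole some state repeats within the first 6 steps — that repeat gives the pumpable loop.

4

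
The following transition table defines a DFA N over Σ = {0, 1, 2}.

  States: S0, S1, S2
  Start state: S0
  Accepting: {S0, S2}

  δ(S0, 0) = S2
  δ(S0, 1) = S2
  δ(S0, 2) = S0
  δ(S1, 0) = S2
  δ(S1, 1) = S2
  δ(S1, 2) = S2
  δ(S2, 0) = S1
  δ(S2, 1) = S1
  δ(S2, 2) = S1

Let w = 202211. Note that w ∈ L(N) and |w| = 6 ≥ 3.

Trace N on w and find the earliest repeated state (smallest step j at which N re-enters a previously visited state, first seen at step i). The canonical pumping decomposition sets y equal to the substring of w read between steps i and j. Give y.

2

Run of N on w = 2 0 2 2 1 1:
  step 0: S0  (start)
  step 1: S0  (read 2: S0→S0)   ← first repeat (S0 seen earlier)
  step 2: S2  (read 0: S0→S2)
  step 3: S1  (read 2: S2→S1)
  step 4: S2  (read 2: S1→S2)
  step 5: S1  (read 1: S2→S1)
  step 6: S2  (read 1: S1→S2)

So i = 0, j = 1, giving x = w[0:0] = ε, y = w[0:1] = 2, z = w[1:6] = 02211.
Check: |xy| = 1 ≤ 3 and |y| = 1 ≥ 1. Reading y takes N from S0 back to S0, so every xyⁱz is accepted.
With |Q| = 3, pigeonhole forces a state repeat no later than step 3; the substring read between the first and second visits to that state can be pumped.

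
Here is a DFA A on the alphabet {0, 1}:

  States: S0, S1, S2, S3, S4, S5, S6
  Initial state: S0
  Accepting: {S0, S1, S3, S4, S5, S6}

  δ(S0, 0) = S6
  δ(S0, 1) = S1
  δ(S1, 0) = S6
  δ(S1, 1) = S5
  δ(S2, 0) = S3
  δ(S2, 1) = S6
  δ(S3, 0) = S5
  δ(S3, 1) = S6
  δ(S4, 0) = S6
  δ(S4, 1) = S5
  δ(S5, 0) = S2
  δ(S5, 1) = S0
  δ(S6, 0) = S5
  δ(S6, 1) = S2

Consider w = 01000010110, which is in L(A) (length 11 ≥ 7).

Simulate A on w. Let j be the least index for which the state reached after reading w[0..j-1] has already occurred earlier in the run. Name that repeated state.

Run of A on w = 0 1 0 0 0 0 1 0 1 1 0:
  step 0: S0  (start)
  step 1: S6  (read 0: S0→S6)
  step 2: S2  (read 1: S6→S2)
  step 3: S3  (read 0: S2→S3)
  step 4: S5  (read 0: S3→S5)
  step 5: S2  (read 0: S5→S2)   ← first repeat (S2 seen earlier)
  step 6: S3  (read 0: S2→S3)
  step 7: S6  (read 1: S3→S6)
  step 8: S5  (read 0: S6→S5)
  step 9: S0  (read 1: S5→S0)
  step 10: S1  (read 1: S0→S1)
  step 11: S6  (read 0: S1→S6)

The earliest repeat is at step j = 5: A is in S2, which it already visited at step i = 2.

S2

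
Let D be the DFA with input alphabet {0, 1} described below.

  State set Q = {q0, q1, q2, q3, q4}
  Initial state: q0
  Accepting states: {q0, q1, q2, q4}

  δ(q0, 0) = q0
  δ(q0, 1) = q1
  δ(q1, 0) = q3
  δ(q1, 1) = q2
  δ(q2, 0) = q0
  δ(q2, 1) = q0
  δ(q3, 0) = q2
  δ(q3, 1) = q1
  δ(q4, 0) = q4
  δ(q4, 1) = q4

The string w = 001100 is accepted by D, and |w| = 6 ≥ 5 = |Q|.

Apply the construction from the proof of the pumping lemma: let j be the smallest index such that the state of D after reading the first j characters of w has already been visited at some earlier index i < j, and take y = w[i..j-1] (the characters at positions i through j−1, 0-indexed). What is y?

0

State sequence: q0 -0-> q0 -0-> q0 -1-> q1 -1-> q2 -0-> q0 -0-> q0
First repeat at step 1: q0 was already visited.

So i = 0, j = 1, giving x = w[0:0] = ε, y = w[0:1] = 0, z = w[1:6] = 01100.
Check: |xy| = 1 ≤ 5 and |y| = 1 ≥ 1. Reading y takes D from q0 back to q0, so every xyⁱz is accepted.
With |Q| = 5, pigeonhole forces a state repeat no later than step 5; the substring read between the first and second visits to that state can be pumped.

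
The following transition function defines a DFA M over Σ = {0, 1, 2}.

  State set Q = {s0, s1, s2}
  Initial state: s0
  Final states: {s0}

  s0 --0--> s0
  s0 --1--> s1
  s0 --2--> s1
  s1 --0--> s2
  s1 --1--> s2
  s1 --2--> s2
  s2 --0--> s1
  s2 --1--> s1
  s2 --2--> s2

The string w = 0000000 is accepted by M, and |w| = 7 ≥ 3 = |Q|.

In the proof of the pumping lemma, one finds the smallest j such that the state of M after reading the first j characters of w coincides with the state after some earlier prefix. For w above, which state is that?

s0

Run of M on w = 0 0 0 0 0 0 0:
  step 0: s0  (start)
  step 1: s0  (read 0: s0→s0)   ← first repeat (s0 seen earlier)
  step 2: s0  (read 0: s0→s0)
  step 3: s0  (read 0: s0→s0)
  step 4: s0  (read 0: s0→s0)
  step 5: s0  (read 0: s0→s0)
  step 6: s0  (read 0: s0→s0)
  step 7: s0  (read 0: s0→s0)

The earliest repeat is at step j = 1: M is in s0, which it already visited at step i = 0.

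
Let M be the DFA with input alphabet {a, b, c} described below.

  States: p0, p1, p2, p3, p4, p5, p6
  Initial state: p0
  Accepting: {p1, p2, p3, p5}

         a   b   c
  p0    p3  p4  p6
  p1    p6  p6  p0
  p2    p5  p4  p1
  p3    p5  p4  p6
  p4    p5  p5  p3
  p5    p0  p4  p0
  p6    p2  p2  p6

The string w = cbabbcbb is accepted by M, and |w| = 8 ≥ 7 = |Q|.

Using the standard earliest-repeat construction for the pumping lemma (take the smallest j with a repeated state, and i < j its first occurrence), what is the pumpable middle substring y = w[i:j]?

bb

Run of M on w = c b a b b c b b:
  step 0: p0  (start)
  step 1: p6  (read c: p0→p6)
  step 2: p2  (read b: p6→p2)
  step 3: p5  (read a: p2→p5)
  step 4: p4  (read b: p5→p4)
  step 5: p5  (read b: p4→p5)   ← first repeat (p5 seen earlier)
  step 6: p0  (read c: p5→p0)
  step 7: p4  (read b: p0→p4)
  step 8: p5  (read b: p4→p5)

So i = 3, j = 5, giving x = w[0:3] = cba, y = w[3:5] = bb, z = w[5:8] = cbb.
Check: |xy| = 5 ≤ 7 and |y| = 2 ≥ 1. Reading y takes M from p5 back to p5, so every xyⁱz is accepted.
Pumping length from the standard proof: p = 7 (the number of states). The repeated state found above gives |xy| = j ≤ 7 and |y| = j − i ≥ 1.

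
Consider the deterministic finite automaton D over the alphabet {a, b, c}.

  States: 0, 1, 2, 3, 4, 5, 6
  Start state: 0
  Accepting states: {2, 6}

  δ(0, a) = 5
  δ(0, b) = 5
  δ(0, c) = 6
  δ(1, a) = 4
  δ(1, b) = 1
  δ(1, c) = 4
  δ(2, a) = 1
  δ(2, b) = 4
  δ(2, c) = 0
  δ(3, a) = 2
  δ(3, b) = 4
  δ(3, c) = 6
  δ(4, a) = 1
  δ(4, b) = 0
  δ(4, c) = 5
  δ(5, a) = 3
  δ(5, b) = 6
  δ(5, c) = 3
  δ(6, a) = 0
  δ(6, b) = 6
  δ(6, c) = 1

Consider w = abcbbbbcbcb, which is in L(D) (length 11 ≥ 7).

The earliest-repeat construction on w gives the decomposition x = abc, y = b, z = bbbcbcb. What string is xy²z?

abcbbbbbcbcb

xy^2z = abc·b·b·bbbcbcb = abcbbbbbcbcb.
Reading y = b takes D from 1 back to 1, so after x·y·y the machine is still in 1, and z then leads to the accepting state 6. Hence abcbbbbbcbcb ∈ L(D).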